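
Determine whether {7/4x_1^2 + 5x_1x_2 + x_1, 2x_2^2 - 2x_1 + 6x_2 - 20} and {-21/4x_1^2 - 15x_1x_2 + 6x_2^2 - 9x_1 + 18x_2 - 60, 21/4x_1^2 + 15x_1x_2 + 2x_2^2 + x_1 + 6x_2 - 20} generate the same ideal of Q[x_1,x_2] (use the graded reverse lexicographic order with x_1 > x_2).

Yes, the ideals are equal.

For a fixed monomial order, each ideal has a unique reduced Gröbner basis; comparing bases decides equality.
Buchberger on the first generating set:
f_1 = 7/4x_1^2 + 5x_1x_2 + x_1, LT = x_1^2.
f_2 = 2x_2^2 - 2x_1 + 6x_2 - 20, LT = x_2^2.

S(f_1,f_2): leading monomials are coprime, so the S-polynomial reduces to 0 (Buchberger's first criterion).
Every S-polynomial of the final basis reduces to 0, so we have a Gröbner basis.
Inter-reduce: drop elements whose leading term is divisible by another's, tail-reduce, and make monic.
Reduced Gröbner basis: {x_1^2 + 20/7x_1x_2 + 4/7x_1, x_2^2 - x_1 + 3x_2 - 10}.

Buchberger on the second generating set:
h_1 = -21/4x_1^2 - 15x_1x_2 + 6x_2^2 - 9x_1 + 18x_2 - 60, LT = x_1^2.
h_2 = 21/4x_1^2 + 15x_1x_2 + 2x_2^2 + x_1 + 6x_2 - 20, LT = x_1^2.

S(h_1,h_2): lcm = x_1^2. S = -32/21x_2^2 + 32/21x_1 - 32/7x_2 + 320/21.
  leading term x_2^2: no divisor's leading term divides it; move -32/21x_2^2 to the remainder.
  leading term x_1: no divisor's leading term divides it; move 32/21x_1 to the remainder.
  leading term x_2: no divisor's leading term divides it; move -32/7x_2 to the remainder.
  leading term 1: no divisor's leading term divides it; move 320/21 to the remainder.
  remainder -32/21x_2^2 + 32/21x_1 - 32/7x_2 + 320/21 ≠ 0; add k_3 = -32/21x_2^2 + 32/21x_1 - 32/7x_2 + 320/21 to the basis.

S(h_1,k_3): leading monomials are coprime, so the S-polynomial reduces to 0 (Buchberger's first criterion).
S(h_2,k_3): leading monomials are coprime, so the S-polynomial reduces to 0 (Buchberger's first criterion).
Every S-polynomial of the final basis reduces to 0, so we have a Gröbner basis.
Inter-reduce: drop elements whose leading term is divisible by another's, tail-reduce, and make monic.
Reduced Gröbner basis: {x_1^2 + 20/7x_1x_2 + 4/7x_1, x_2^2 - x_1 + 3x_2 - 10}.

These coincide, so the ideals are equal.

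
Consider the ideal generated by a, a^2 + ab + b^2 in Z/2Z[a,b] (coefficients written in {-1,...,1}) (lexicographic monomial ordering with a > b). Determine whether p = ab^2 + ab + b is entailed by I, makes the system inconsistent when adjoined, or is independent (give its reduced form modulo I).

ab^2 + ab + b is independent of I; its normal form modulo I is b.

First compute the reduced Gröbner basis of I by Buchberger's algorithm.
f_1 = a, LT = a.
f_2 = a^2 + ab + b^2, LT = a^2.

S(f_1,f_2): lcm = a^2. S = ab + b^2.
  leading term ab: subtract (b)·f_1 from ab + b^2 → b^2
  leading term b^2: no divisor's leading term divides it; move b^2 to the remainder.
  remainder b^2 ≠ 0; add h_3 = b^2 to the basis.

The other S-polynomials (S(f_1,h_3), S(f_2,h_3)) all reduce to 0 modulo the current basis, so we have a Gröbner basis.
Inter-reduce: drop elements whose leading term is divisible by another's, tail-reduce, and make monic.
Reduced Gröbner basis: {a, b^2}.
Label its elements g_1 = a, g_2 = b^2.

Reduce p = ab^2 + ab + b modulo G:
  leading term ab^2: subtract (b^2)·g_1 from ab^2 + ab + b → ab + b
  leading term ab: subtract (b)·g_1 from ab + b → b
  leading term b: no divisor's leading term divides it; move b to the remainder.
  normal form = b.
The normal form is nonzero, so p ∉ I. Since p minus its normal form lies in I, I + (p) = I + (r) where r = b; decide whether this ideal is the whole ring.
Run Buchberger on G together with r (pairs among the g_i already reduce to 0 since G is a Gröbner basis):
g_1 = a, LT = a.
g_2 = b^2, LT = b^2.
r = b, LT = b.

The S-polynomials (S(g_1,g_2), S(g_1,r), S(g_2,r)) all reduce to 0 modulo the current basis, so we have a Gröbner basis.
Inter-reduce: drop elements whose leading term is divisible by another's, tail-reduce, and make monic.
Reduced Gröbner basis: {a, b}.
The reduced Gröbner basis of I + (p) is {a, b} ≠ {1}, a proper ideal, so the enlarged system stays consistent: p is independent of I, with normal form b.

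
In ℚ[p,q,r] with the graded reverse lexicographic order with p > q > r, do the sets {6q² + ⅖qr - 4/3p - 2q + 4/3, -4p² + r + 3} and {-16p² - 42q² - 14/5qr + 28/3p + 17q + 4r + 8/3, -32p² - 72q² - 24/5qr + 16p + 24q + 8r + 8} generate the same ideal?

Equality of ideals is decidable: compute both reduced Gröbner bases (unique for the ordering) and check whether they agree.
Buchberger on the first generating set:
f_1 = 6q² + ⅖qr - 4/3p - 2q + 4/3, LT = q².
f_2 = -4p² + r + 3, LT = p².

The S-polynomials (S(f_1,f_2)) all reduce to 0 modulo the current basis, so we have a Gröbner basis.
Inter-reduce: drop elements whose leading term is divisible by another's, tail-reduce, and make monic.
Reduced Gröbner basis: {p² - ¼r - ¾, q² + 1/15qr - 2/9p - ⅓q + 2/9}.

Buchberger on the second generating set:
h_1 = -16p² - 42q² - 14/5qr + 28/3p + 17q + 4r + 8/3, LT = p².
h_2 = -32p² - 72q² - 24/5qr + 16p + 24q + 8r + 8, LT = p².

S(h_1,h_2): lcm = p². S = ⅜q² + 1/40qr - 1/12p - 5/16q + 1/12.
  leading term q²: no divisor's leading term divides it; move ⅜q² to the remainder.
  leading term qr: no divisor's leading term divides it; move 1/40qr to the remainder.
  leading term p: no divisor's leading term divides it; move -1/12p to the remainder.
  leading term q: no divisor's leading term divides it; move -5/16q to the remainder.
  leading term 1: no divisor's leading term divides it; move 1/12 to the remainder.
  remainder ⅜q² + 1/40qr - 1/12p - 5/16q + 1/12 ≠ 0; add k_3 = ⅜q² + 1/40qr - 1/12p - 5/16q + 1/12 to the basis.

The other S-polynomials (S(h_1,k_3), S(h_2,k_3)) all reduce to 0 modulo the current basis, so we have a Gröbner basis.
Inter-reduce: drop elements whose leading term is divisible by another's, tail-reduce, and make monic.
Reduced Gröbner basis: {p² + 9/8q - ¼r - ¾, q² + 1/15qr - 2/9p - ⅚q + 2/9}.

These differ, so the ideals are not equal.

No, the ideals differ.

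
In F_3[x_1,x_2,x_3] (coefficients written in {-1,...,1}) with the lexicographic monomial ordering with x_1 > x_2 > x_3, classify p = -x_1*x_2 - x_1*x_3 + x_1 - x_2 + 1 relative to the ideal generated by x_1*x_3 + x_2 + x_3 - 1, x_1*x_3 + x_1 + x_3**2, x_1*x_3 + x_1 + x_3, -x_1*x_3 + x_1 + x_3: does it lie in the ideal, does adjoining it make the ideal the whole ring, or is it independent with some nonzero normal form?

First compute the reduced Gröbner basis of I by Buchberger's algorithm.
f_1 = x_1*x_3 + x_2 + x_3 - 1, LT = x_1*x_3.
f_2 = x_1*x_3 + x_1 + x_3**2, LT = x_1*x_3.
f_3 = x_1*x_3 + x_1 + x_3, LT = x_1*x_3.
f_4 = -x_1*x_3 + x_1 + x_3, LT = x_1*x_3.

S(f_1,f_2): lcm = x_1*x_3. S = -x_1 + x_2 - x_3**2 + x_3 - 1.
  reduce S modulo (f_1, f_2, f_3, f_4):
  remainder -x_1 + x_2 - x_3**2 + x_3 - 1 ≠ 0; add h_5 = -x_1 + x_2 - x_3**2 + x_3 - 1 to the basis.

S(f_1,f_3): lcm = x_1*x_3. S = -x_1 + x_2 - 1.
  reduce S modulo (f_1, f_2, f_3, f_4, h_5):
  remainder x_3**2 - x_3 ≠ 0; add h_6 = x_3**2 - x_3 to the basis.

S(f_1,f_4): lcm = x_1*x_3. S = x_1 + x_2 - x_3 - 1.
  reduce S modulo (f_1, f_2, f_3, f_4, h_5, h_6):
  remainder -x_2 - x_3 + 1 ≠ 0; add h_7 = -x_2 - x_3 + 1 to the basis.

S(f_1,h_5): lcm = x_1*x_3. S = x_2*x_3 + x_2 - x_3**3 + x_3**2 - 1.
  reduce S modulo (f_1, f_2, f_3, f_4, h_5, h_6, h_7):
  remainder -x_3 ≠ 0; add h_8 = -x_3 to the basis.

The other S-polynomials (S(f_2,f_3), S(f_2,f_4), S(f_3,f_4), S(f_2,h_5), S(f_3,h_5), S(f_4,h_5), S(f_1,h_6), S(f_2,h_6), S(f_3,h_6), S(f_4,h_6), S(h_5,h_6), S(f_1,h_7), S(f_2,h_7), S(f_3,h_7), S(f_4,h_7), S(h_5,h_7), S(h_6,h_7), S(f_1,h_8), S(f_2,h_8), S(f_3,h_8), S(f_4,h_8), S(h_5,h_8), S(h_6,h_8), S(h_7,h_8)) all reduce to 0 modulo the current basis, so we have a Gröbner basis.
Inter-reduce: drop elements whose leading term is divisible by another's, tail-reduce, and make monic.
Reduced Gröbner basis: {x_1, x_2 - 1, x_3}.
Label its elements g_1 = x_1, g_2 = x_2 - 1, g_3 = x_3.

Reduce p = -x_1*x_2 - x_1*x_3 + x_1 - x_2 + 1 modulo G:
  leading term x_1*x_2: subtract (-x_2)·g_1 from -x_1*x_2 - x_1*x_3 + x_1 - x_2 + 1 → -x_1*x_3 + x_1 - x_2 + 1
  leading term x_1*x_3: subtract (-x_3)·g_1 from -x_1*x_3 + x_1 - x_2 + 1 → x_1 - x_2 + 1
  leading term x_1: subtract (1)·g_1 from x_1 - x_2 + 1 → -x_2 + 1
  leading term x_2: subtract (-1)·g_2 from -x_2 + 1 → 0
  normal form = 0.
Since the normal form is 0, p ∈ I.

-x_1*x_2 - x_1*x_3 + x_1 - x_2 + 1 lies in I (it reduces to 0).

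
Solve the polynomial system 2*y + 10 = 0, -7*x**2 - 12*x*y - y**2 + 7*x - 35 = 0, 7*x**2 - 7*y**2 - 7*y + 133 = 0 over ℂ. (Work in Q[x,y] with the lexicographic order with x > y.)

Compute a lex Gröbner basis by Buchberger's algorithm.
f_1 = 2*y + 10, LT = y.
f_2 = -7*x**2 - 12*x*y + 7*x - y**2 - 35, LT = x**2.
f_3 = 7*x**2 - 7*y**2 - 7*y + 133, LT = x**2.

S(f_2,f_3): lcm = x**2. S = 12/7*x*y - x + 8/7*y**2 + y - 14.
  leading term x*y: subtract (6/7*x)·f_1 from 12/7*x*y - x + 8/7*y**2 + y - 14 → -67/7*x + 8/7*y**2 + y - 14
  leading term x: no divisor's leading term divides it; move -67/7*x to the remainder.
  leading term y**2: subtract (4/7*y)·f_1 from 8/7*y**2 + y - 14 → -33/7*y - 14
  leading term y: subtract (-33/14)·f_1 from -33/7*y - 14 → 67/7
  leading term 1: no divisor's leading term divides it; move 67/7 to the remainder.
  remainder -67/7*x + 67/7 ≠ 0; add h_4 = -67/7*x + 67/7 to the basis.

The other S-polynomials (S(f_1,f_2), S(f_1,f_3), S(f_1,h_4), S(f_2,h_4), S(f_3,h_4)) all reduce to 0 modulo the current basis, so we have a Gröbner basis.
Inter-reduce: drop elements whose leading term is divisible by another's, tail-reduce, and make monic.
Reduced Gröbner basis: {x - 1, y + 5}.

From the last basis element, y + 5 = 0, so y takes values in {-5}. Each choice, substituted upward through the basis, yields the corresponding point(s) of the solution set.
  y = -5: the earlier basis element becomes x - 1 = 0, giving x = 1 — point (1, -5).
Each listed point satisfies every original equation (direct substitution).

{(1, -5)}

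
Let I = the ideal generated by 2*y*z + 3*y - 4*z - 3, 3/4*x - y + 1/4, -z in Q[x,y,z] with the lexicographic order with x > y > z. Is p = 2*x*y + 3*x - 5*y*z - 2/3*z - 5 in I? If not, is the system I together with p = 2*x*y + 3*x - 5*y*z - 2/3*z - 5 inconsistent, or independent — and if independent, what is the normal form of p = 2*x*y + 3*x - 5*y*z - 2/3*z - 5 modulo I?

2*x*y + 3*x - 5*y*z - 2/3*z - 5 lies in I (it reduces to 0).

First compute the reduced Gröbner basis of I by Buchberger's algorithm.
f_1 = 2*y*z + 3*y - 4*z - 3, LT = y*z.
f_2 = 3/4*x - y + 1/4, LT = x.
f_3 = -z, LT = z.

S(f_1,f_3): lcm = y*z. S = 3/2*y - 2*z - 3/2.
  reduce S modulo (f_1, f_2, f_3):
  remainder 3/2*y - 3/2 ≠ 0; add h_4 = 3/2*y - 3/2 to the basis.

The other S-polynomials (S(f_1,f_2), S(f_2,f_3), S(f_1,h_4), S(f_2,h_4), S(f_3,h_4)) all reduce to 0 modulo the current basis, so we have a Gröbner basis.
Inter-reduce: drop elements whose leading term is divisible by another's, tail-reduce, and make monic.
Reduced Gröbner basis: {x - 1, y - 1, z}.
Label its elements g_1 = x - 1, g_2 = y - 1, g_3 = z.

Reduce p = 2*x*y + 3*x - 5*y*z - 2/3*z - 5 modulo G:
  leading term x*y: subtract (2*y)·g_1 from 2*x*y + 3*x - 5*y*z - 2/3*z - 5 → 3*x - 5*y*z + 2*y - 2/3*z - 5
  leading term x: subtract (3)·g_1 from 3*x - 5*y*z + 2*y - 2/3*z - 5 → -5*y*z + 2*y - 2/3*z - 2
  leading term y*z: subtract (-5*z)·g_2 from -5*y*z + 2*y - 2/3*z - 2 → 2*y - 17/3*z - 2
  leading term y: subtract (2)·g_2 from 2*y - 17/3*z - 2 → -17/3*z
  leading term z: subtract (-17/3)·g_3 from -17/3*z → 0
  normal form = 0.
Since the normal form is 0, p ∈ I.

The remainder on division by a Gröbner basis is unique — it is the normal form.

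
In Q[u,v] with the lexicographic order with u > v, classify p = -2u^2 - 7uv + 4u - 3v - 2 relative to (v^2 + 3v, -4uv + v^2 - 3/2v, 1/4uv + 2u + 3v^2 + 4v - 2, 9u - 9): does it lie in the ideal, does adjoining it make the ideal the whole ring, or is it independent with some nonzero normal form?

-2u^2 - 7uv + 4u - 3v - 2 lies in I (it reduces to 0).

First compute the reduced Gröbner basis of I by Buchberger's algorithm.
f_1 = v^2 + 3v, LT = v^2.
f_2 = -4uv + v^2 - 3/2v, LT = uv.
f_3 = 1/4uv + 2u + 3v^2 + 4v - 2, LT = uv.
f_4 = 9u - 9, LT = u.

S(f_1,f_2): lcm = uv^2. S = 3uv + 1/4v^3 - 3/8v^2.
  leading term uv: subtract (-3/4)·f_2 from 3uv + 1/4v^3 - 3/8v^2 → 1/4v^3 + 3/8v^2 - 9/8v
  leading term v^3: subtract (1/4v)·f_1 from 1/4v^3 + 3/8v^2 - 9/8v → -3/8v^2 - 9/8v
  leading term v^2: subtract (-3/8)·f_1 from -3/8v^2 - 9/8v → 0
  remainder 0.

S(f_1,f_3): lcm = uv^2. S = -5uv - 12v^3 - 16v^2 + 8v.
  leading term uv: subtract (5/4)·f_2 from -5uv - 12v^3 - 16v^2 + 8v → -12v^3 - 69/4v^2 + 79/8v
  leading term v^3: subtract (-12v)·f_1 from -12v^3 - 69/4v^2 + 79/8v → 75/4v^2 + 79/8v
  leading term v^2: subtract (75/4)·f_1 from 75/4v^2 + 79/8v → -371/8v
  leading term v: no divisor's leading term divides it; move -371/8v to the remainder.
  remainder -371/8v ≠ 0; add h_5 = -371/8v to the basis.

S(f_1,f_4): leading monomials are coprime, so the S-polynomial reduces to 0 (Buchberger's first criterion).
S(f_2,f_3): lcm = uv. S = -8u - 49/4v^2 - 125/8v + 8.
  leading term u: subtract (-8/9)·f_4 from -8u - 49/4v^2 - 125/8v + 8 → -49/4v^2 - 125/8v
  leading term v^2: subtract (-49/4)·f_1 from -49/4v^2 - 125/8v → 169/8v
  leading term v: subtract (-169/371)·h_5 from 169/8v → 0
  remainder 0.

S(f_2,f_4): lcm = uv. S = -1/4v^2 + 11/8v.
  leading term v^2: subtract (-1/4)·f_1 from -1/4v^2 + 11/8v → 17/8v
  leading term v: subtract (-17/371)·h_5 from 17/8v → 0
  remainder 0.

S(f_3,f_4): lcm = uv. S = 8u + 12v^2 + 17v - 8.
  leading term u: subtract (8/9)·f_4 from 8u + 12v^2 + 17v - 8 → 12v^2 + 17v
  leading term v^2: subtract (12)·f_1 from 12v^2 + 17v → -19v
  leading term v: subtract (152/371)·h_5 from -19v → 0
  remainder 0.

S(f_1,h_5): lcm = v^2. S = 3v.
  leading term v: subtract (-24/371)·h_5 from 3v → 0
  remainder 0.

S(f_2,h_5): lcm = uv. S = -1/4v^2 + 3/8v.
  leading term v^2: subtract (-1/4)·f_1 from -1/4v^2 + 3/8v → 9/8v
  leading term v: subtract (-9/371)·h_5 from 9/8v → 0
  remainder 0.

S(f_3,h_5): lcm = uv. S = 8u + 12v^2 + 16v - 8.
  leading term u: subtract (8/9)·f_4 from 8u + 12v^2 + 16v - 8 → 12v^2 + 16v
  leading term v^2: subtract (12)·f_1 from 12v^2 + 16v → -20v
  leading term v: subtract (160/371)·h_5 from -20v → 0
  remainder 0.

S(f_4,h_5): leading monomials are coprime, so the S-polynomial reduces to 0 (Buchberger's first criterion).
Every S-polynomial of the final basis reduces to 0, so we have a Gröbner basis.
Inter-reduce: drop elements whose leading term is divisible by another's, tail-reduce, and make monic.
Reduced Gröbner basis: {u - 1, v}.
Label its elements g_1 = u - 1, g_2 = v.

Reduce p = -2u^2 - 7uv + 4u - 3v - 2 modulo G:
  leading term u^2: subtract (-2u)·g_1 from -2u^2 - 7uv + 4u - 3v - 2 → -7uv + 2u - 3v - 2
  leading term uv: subtract (-7v)·g_1 from -7uv + 2u - 3v - 2 → 2u - 10v - 2
  leading term u: subtract (2)·g_1 from 2u - 10v - 2 → -10v
  leading term v: subtract (-10)·g_2 from -10v → 0
  normal form = 0.
Since the normal form is 0, p ∈ I.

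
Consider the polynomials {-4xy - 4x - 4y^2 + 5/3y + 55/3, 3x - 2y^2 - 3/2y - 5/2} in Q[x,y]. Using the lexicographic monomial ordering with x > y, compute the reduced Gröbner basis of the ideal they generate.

f_1 = -4xy - 4x - 4y^2 + 5/3y + 55/3, LT = xy.
f_2 = 3x - 2y^2 - 3/2y - 5/2, LT = x.

S(f_1,f_2): lcm = xy. S = x + 2/3y^3 + 3/2y^2 + 5/12y - 55/12.
  reduce S modulo (f_1, f_2):
  remainder 2/3y^3 + 13/6y^2 + 11/12y - 15/4 ≠ 0; add g_3 = 2/3y^3 + 13/6y^2 + 11/12y - 15/4 to the basis.

The other S-polynomials (S(f_1,g_3), S(f_2,g_3)) all reduce to 0 modulo the current basis, so we have a Gröbner basis.
Inter-reduce: drop elements whose leading term is divisible by another's, tail-reduce, and make monic.

G = {x - 2/3y^2 - 1/2y - 5/6, y^3 + 13/4y^2 + 11/8y - 45/8}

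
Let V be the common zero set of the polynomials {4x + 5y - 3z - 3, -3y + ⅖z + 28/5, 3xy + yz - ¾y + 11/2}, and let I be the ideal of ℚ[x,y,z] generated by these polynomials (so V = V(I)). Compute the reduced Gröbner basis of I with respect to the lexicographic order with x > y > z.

f_1 = 4x + 5y - 3z - 3, LT = x.
f_2 = -3y + ⅖z + 28/5, LT = y.
f_3 = 3xy + yz - ¾y + 11/2, LT = xy.

S(f_1,f_2): leading monomials are coprime, so the S-polynomial reduces to 0 (Buchberger's first criterion).
S(f_1,f_3): lcm = xy. S = 5/4y² - 13/12yz - ½y - 11/6.
  leading term y²: subtract (-5/12y)·f_2 from 5/4y² - 13/12yz - ½y - 11/6 → -11/12yz + 11/6y - 11/6
  leading term yz: subtract (11/36z)·f_2 from -11/12yz + 11/6y - 11/6 → 11/6y - 11/90z² - 77/45z - 11/6
  leading term y: subtract (-11/18)·f_2 from 11/6y - 11/90z² - 77/45z - 11/6 → -11/90z² - 22/15z + 143/90
  leading term z²: no divisor's leading term divides it; move -11/90z² to the remainder.
  leading term z: no divisor's leading term divides it; move -22/15z to the remainder.
  leading term 1: no divisor's leading term divides it; move 143/90 to the remainder.
  remainder -11/90z² - 22/15z + 143/90 ≠ 0; add g_4 = -11/90z² - 22/15z + 143/90 to the basis.

S(f_2,f_3): lcm = xy. S = -2/15xz - 28/15x - ⅓yz + ¼y - 11/6.
  leading term xz: subtract (-1/30z)·f_1 from -2/15xz - 28/15x - ⅓yz + ¼y - 11/6 → -28/15x - ⅙yz + ¼y - 1/10z² - 1/10z - 11/6
  leading term x: subtract (-7/15)·f_1 from -28/15x - ⅙yz + ¼y - 1/10z² - 1/10z - 11/6 → -⅙yz + 31/12y - 1/10z² - 3/2z - 97/30
  leading term yz: subtract (1/18z)·f_2 from -⅙yz + 31/12y - 1/10z² - 3/2z - 97/30 → 31/12y - 11/90z² - 163/90z - 97/30
  leading term y: subtract (-31/36)·f_2 from 31/12y - 11/90z² - 163/90z - 97/30 → -11/90z² - 22/15z + 143/90
  leading term z²: subtract (1)·g_4 from -11/90z² - 22/15z + 143/90 → 0
  remainder 0.

S(f_1,g_4): leading monomials are coprime, so the S-polynomial reduces to 0 (Buchberger's first criterion).
S(f_2,g_4): leading monomials are coprime, so the S-polynomial reduces to 0 (Buchberger's first criterion).
S(f_3,g_4): leading monomials are coprime, so the S-polynomial reduces to 0 (Buchberger's first criterion).
Every S-polynomial of the final basis reduces to 0, so we have a Gröbner basis.
Inter-reduce: drop elements whose leading term is divisible by another's, tail-reduce, and make monic.

G = {x - 7/12z + 19/12, y - 2/15z - 28/15, z² + 12z - 13}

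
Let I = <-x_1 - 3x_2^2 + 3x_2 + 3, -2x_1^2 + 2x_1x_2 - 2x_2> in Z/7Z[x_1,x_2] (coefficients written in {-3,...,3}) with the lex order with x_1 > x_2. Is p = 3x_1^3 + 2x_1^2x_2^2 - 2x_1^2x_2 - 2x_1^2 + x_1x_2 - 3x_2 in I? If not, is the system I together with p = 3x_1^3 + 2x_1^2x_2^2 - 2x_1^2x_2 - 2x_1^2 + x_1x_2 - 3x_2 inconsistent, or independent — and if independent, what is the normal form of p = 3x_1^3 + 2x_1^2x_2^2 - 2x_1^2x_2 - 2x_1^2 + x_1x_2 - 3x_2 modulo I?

First compute the reduced Gröbner basis of I by Buchberger's algorithm.
f_1 = -x_1 - 3x_2^2 + 3x_2 + 3, LT = x_1.
f_2 = -2x_1^2 + 2x_1x_2 - 2x_2, LT = x_1^2.

S(f_1,f_2): lcm = x_1^2. S = 3x_1x_2^2 - 2x_1x_2 - 3x_1 - x_2.
  leading term x_1x_2^2: subtract (-3x_2^2)·f_1 from 3x_1x_2^2 - 2x_1x_2 - 3x_1 - x_2 → -2x_1x_2 - 3x_1 - 2x_2^4 + 2x_2^3 + 2x_2^2 - x_2
  leading term x_1x_2: subtract (2x_2)·f_1 from -2x_1x_2 - 3x_1 - 2x_2^4 + 2x_2^3 + 2x_2^2 - x_2 → -3x_1 - 2x_2^4 + x_2^3 + 3x_2^2
  leading term x_1: subtract (3)·f_1 from -3x_1 - 2x_2^4 + x_2^3 + 3x_2^2 → -2x_2^4 + x_2^3 - 2x_2^2 - 2x_2 - 2
  leading term x_2^4: no divisor's leading term divides it; move -2x_2^4 to the remainder.
  leading term x_2^3: no divisor's leading term divides it; move x_2^3 to the remainder.
  leading term x_2^2: no divisor's leading term divides it; move -2x_2^2 to the remainder.
  leading term x_2: no divisor's leading term divides it; move -2x_2 to the remainder.
  leading term 1: no divisor's leading term divides it; move -2 to the remainder.
  remainder -2x_2^4 + x_2^3 - 2x_2^2 - 2x_2 - 2 ≠ 0; add h_3 = -2x_2^4 + x_2^3 - 2x_2^2 - 2x_2 - 2 to the basis.

The other S-polynomials (S(f_1,h_3), S(f_2,h_3)) all reduce to 0 modulo the current basis, so we have a Gröbner basis.
Inter-reduce: drop elements whose leading term is divisible by another's, tail-reduce, and make monic.
Reduced Gröbner basis: {x_1 + 3x_2^2 - 3x_2 - 3, x_2^4 + 3x_2^3 + x_2^2 + x_2 + 1}.
Label its elements g_1 = x_1 + 3x_2^2 - 3x_2 - 3, g_2 = x_2^4 + 3x_2^3 + x_2^2 + x_2 + 1.

Reduce p = 3x_1^3 + 2x_1^2x_2^2 - 2x_1^2x_2 - 2x_1^2 + x_1x_2 - 3x_2 modulo G:
  leading term x_1^3: subtract (3x_1^2)·g_1 from 3x_1^3 + 2x_1^2x_2^2 - 2x_1^2x_2 - 2x_1^2 + x_1x_2 - 3x_2 → x_1x_2 - 3x_2
  leading term x_1x_2: subtract (x_2)·g_1 from x_1x_2 - 3x_2 → -3x_2^3 + 3x_2^2
  leading term x_2^3: no divisor's leading term divides it; move -3x_2^3 to the remainder.
  leading term x_2^2: no divisor's leading term divides it; move 3x_2^2 to the remainder.
  normal form = -3x_2^3 + 3x_2^2.
The normal form is nonzero, so p ∉ I. Since p minus its normal form lies in I, I + (p) = I + (r) where r = -3x_2^3 + 3x_2^2; decide whether this ideal is the whole ring.
Run Buchberger on G together with r (pairs among the g_i already reduce to 0 since G is a Gröbner basis):
g_1 = x_1 + 3x_2^2 - 3x_2 - 3, LT = x_1.
g_2 = x_2^4 + 3x_2^3 + x_2^2 + x_2 + 1, LT = x_2^4.
r = -3x_2^3 + 3x_2^2, LT = x_2^3.

S(g_2,r): lcm = x_2^4. S = -3x_2^3 + x_2^2 + x_2 + 1.
  leading term x_2^3: subtract (1)·r from -3x_2^3 + x_2^2 + x_2 + 1 → -2x_2^2 + x_2 + 1
  leading term x_2^2: no divisor's leading term divides it; move -2x_2^2 to the remainder.
  leading term x_2: no divisor's leading term divides it; move x_2 to the remainder.
  leading term 1: no divisor's leading term divides it; move 1 to the remainder.
  remainder -2x_2^2 + x_2 + 1 ≠ 0; add m_4 = -2x_2^2 + x_2 + 1 to the basis.

S(r,m_4): lcm = x_2^3. S = 3x_2^2 - 3x_2.
  leading term x_2^2: subtract (2)·m_4 from 3x_2^2 - 3x_2 → 2x_2 - 2
  leading term x_2: no divisor's leading term divides it; move 2x_2 to the remainder.
  leading term 1: no divisor's leading term divides it; move -2 to the remainder.
  remainder 2x_2 - 2 ≠ 0; add m_5 = 2x_2 - 2 to the basis.

The other S-polynomials (S(g_1,g_2), S(g_1,r), S(g_1,m_4), S(g_2,m_4), S(g_1,m_5), S(g_2,m_5), S(r,m_5), S(m_4,m_5)) all reduce to 0 modulo the current basis, so we have a Gröbner basis.
Inter-reduce: drop elements whose leading term is divisible by another's, tail-reduce, and make monic.
Reduced Gröbner basis: {x_1 - 3, x_2 - 1}.
The reduced Gröbner basis of I + (p) is {x_1 - 3, x_2 - 1} ≠ {1}, a proper ideal, so the enlarged system stays consistent: p is independent of I, with normal form -3x_2^3 + 3x_2^2.

3x_1^3 + 2x_1^2x_2^2 - 2x_1^2x_2 - 2x_1^2 + x_1x_2 - 3x_2 is independent of I; its normal form modulo I is -3x_2^3 + 3x_2^2.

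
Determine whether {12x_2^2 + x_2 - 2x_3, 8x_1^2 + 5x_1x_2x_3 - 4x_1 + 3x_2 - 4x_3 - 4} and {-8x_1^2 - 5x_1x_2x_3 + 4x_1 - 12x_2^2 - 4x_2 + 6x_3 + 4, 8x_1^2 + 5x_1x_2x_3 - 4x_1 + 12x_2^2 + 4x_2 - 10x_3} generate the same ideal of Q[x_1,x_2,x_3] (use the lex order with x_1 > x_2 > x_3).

No, the ideals differ.

Equality of ideals is decidable: compute both reduced Gröbner bases (unique for the ordering) and check whether they agree.
Buchberger on the first generating set:
f_1 = 12x_2^2 + x_2 - 2x_3, LT = x_2^2.
f_2 = 8x_1^2 + 5x_1x_2x_3 - 4x_1 + 3x_2 - 4x_3 - 4, LT = x_1^2.

The S-polynomials (S(f_1,f_2)) all reduce to 0 modulo the current basis, so we have a Gröbner basis.
Inter-reduce: drop elements whose leading term is divisible by another's, tail-reduce, and make monic.
Reduced Gröbner basis: {x_1^2 + 5/8x_1x_2x_3 - 1/2x_1 + 3/8x_2 - 1/2x_3 - 1/2, x_2^2 + 1/12x_2 - 1/6x_3}.

Buchberger on the second generating set:
h_1 = -8x_1^2 - 5x_1x_2x_3 + 4x_1 - 12x_2^2 - 4x_2 + 6x_3 + 4, LT = x_1^2.
h_2 = 8x_1^2 + 5x_1x_2x_3 - 4x_1 + 12x_2^2 + 4x_2 - 10x_3, LT = x_1^2.

S(h_1,h_2): lcm = x_1^2. S = 1/2x_3 - 1/2.
  leading term x_3: no divisor's leading term divides it; move 1/2x_3 to the remainder.
  leading term 1: no divisor's leading term divides it; move -1/2 to the remainder.
  remainder 1/2x_3 - 1/2 ≠ 0; add k_3 = 1/2x_3 - 1/2 to the basis.

The other S-polynomials (S(h_1,k_3), S(h_2,k_3)) all reduce to 0 modulo the current basis, so we have a Gröbner basis.
Inter-reduce: drop elements whose leading term is divisible by another's, tail-reduce, and make monic.
Reduced Gröbner basis: {x_1^2 + 5/8x_1x_2 - 1/2x_1 + 3/2x_2^2 + 1/2x_2 - 5/4, x_3 - 1}.

These differ, so the ideals are not equal.
The choice of monomial ordering does not affect the verdict — as long as both bases are computed under the same ordering, their equality decides ideal equality.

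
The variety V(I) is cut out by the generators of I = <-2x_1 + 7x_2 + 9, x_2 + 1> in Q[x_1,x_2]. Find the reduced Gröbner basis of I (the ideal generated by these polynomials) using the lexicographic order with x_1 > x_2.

This is the nonlinear analogue of row-reducing a linear system.

f_1 = -2x_1 + 7x_2 + 9, LT = x_1.
f_2 = x_2 + 1, LT = x_2.

The S-polynomials (S(f_1,f_2)) all reduce to 0 modulo the current basis, so we have a Gröbner basis.

G = {x_1 - 1, x_2 + 1}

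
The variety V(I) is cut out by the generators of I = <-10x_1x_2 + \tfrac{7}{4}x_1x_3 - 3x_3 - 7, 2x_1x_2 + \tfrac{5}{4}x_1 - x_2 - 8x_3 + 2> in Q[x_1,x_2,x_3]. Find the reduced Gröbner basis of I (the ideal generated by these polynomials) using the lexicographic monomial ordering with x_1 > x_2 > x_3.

The reduced Gröbner basis is the canonical form of the ideal for this ordering.

f_1 = -10x_1x_2 + \tfrac{7}{4}x_1x_3 - 3x_3 - 7, LT = x_1x_2.
f_2 = 2x_1x_2 + \tfrac{5}{4}x_1 - x_2 - 8x_3 + 2, LT = x_1x_2.

S(f_1,f_2): lcm = x_1x_2. S = -\tfrac{7}{40}x_1x_3 - \tfrac{5}{8}x_1 + \tfrac{1}{2}x_2 + \tfrac{43}{10}x_3 - \tfrac{3}{10}.
  leading term x_1x_3: no divisor's leading term divides it; move -\tfrac{7}{40}x_1x_3 to the remainder.
  leading term x_1: no divisor's leading term divides it; move -\tfrac{5}{8}x_1 to the remainder.
  leading term x_2: no divisor's leading term divides it; move \tfrac{1}{2}x_2 to the remainder.
  leading term x_3: no divisor's leading term divides it; move \tfrac{43}{10}x_3 to the remainder.
  leading term 1: no divisor's leading term divides it; move -\tfrac{3}{10} to the remainder.
  remainder -\tfrac{7}{40}x_1x_3 - \tfrac{5}{8}x_1 + \tfrac{1}{2}x_2 + \tfrac{43}{10}x_3 - \tfrac{3}{10} ≠ 0; add g_3 = -\tfrac{7}{40}x_1x_3 - \tfrac{5}{8}x_1 + \tfrac{1}{2}x_2 + \tfrac{43}{10}x_3 - \tfrac{3}{10} to the basis.

S(f_1,g_3): lcm = x_1x_2x_3. S = -\tfrac{25}{7}x_1x_2 - \tfrac{7}{40}x_1x_3^{2} + \tfrac{20}{7}x_2^{2} + \tfrac{172}{7}x_2x_3 - \tfrac{12}{7}x_2 + \tfrac{3}{10}x_3^{2} + \tfrac{7}{10}x_3.
  leading term x_1x_2: subtract (\tfrac{5}{14})·f_1 from -\tfrac{25}{7}x_1x_2 - \tfrac{7}{40}x_1x_3^{2} + \tfrac{20}{7}x_2^{2} + \tfrac{172}{7}x_2x_3 - \tfrac{12}{7}x_2 + \tfrac{3}{10}x_3^{2} + \tfrac{7}{10}x_3 → -\tfrac{7}{40}x_1x_3^{2} - \tfrac{5}{8}x_1x_3 + \tfrac{20}{7}x_2^{2} + \tfrac{172}{7}x_2x_3 - \tfrac{12}{7}x_2 + \tfrac{3}{10}x_3^{2} + \tfrac{62}{35}x_3 + \tfrac{5}{2}
  leading term x_1x_3^{2}: subtract (x_3)·g_3 from -\tfrac{7}{40}x_1x_3^{2} - \tfrac{5}{8}x_1x_3 + \tfrac{20}{7}x_2^{2} + \tfrac{172}{7}x_2x_3 - \tfrac{12}{7}x_2 + \tfrac{3}{10}x_3^{2} + \tfrac{62}{35}x_3 + \tfrac{5}{2} → \tfrac{20}{7}x_2^{2} + \tfrac{337}{14}x_2x_3 - \tfrac{12}{7}x_2 - 4x_3^{2} + \tfrac{29}{14}x_3 + \tfrac{5}{2}
  leading term x_2^{2}: no divisor's leading term divides it; move \tfrac{20}{7}x_2^{2} to the remainder.
  leading term x_2x_3: no divisor's leading term divides it; move \tfrac{337}{14}x_2x_3 to the remainder.
  leading term x_2: no divisor's leading term divides it; move -\tfrac{12}{7}x_2 to the remainder.
  leading term x_3^{2}: no divisor's leading term divides it; move -4x_3^{2} to the remainder.
  leading term x_3: no divisor's leading term divides it; move \tfrac{29}{14}x_3 to the remainder.
  leading term 1: no divisor's leading term divides it; move \tfrac{5}{2} to the remainder.
  remainder \tfrac{20}{7}x_2^{2} + \tfrac{337}{14}x_2x_3 - \tfrac{12}{7}x_2 - 4x_3^{2} + \tfrac{29}{14}x_3 + \tfrac{5}{2} ≠ 0; add g_4 = \tfrac{20}{7}x_2^{2} + \tfrac{337}{14}x_2x_3 - \tfrac{12}{7}x_2 - 4x_3^{2} + \tfrac{29}{14}x_3 + \tfrac{5}{2} to the basis.

S(f_2,g_3): lcm = x_1x_2x_3. S = -\tfrac{25}{7}x_1x_2 + \tfrac{5}{8}x_1x_3 + \tfrac{20}{7}x_2^{2} + \tfrac{337}{14}x_2x_3 - \tfrac{12}{7}x_2 - 4x_3^{2} + x_3.
  leading term x_1x_2: subtract (\tfrac{5}{14})·f_1 from -\tfrac{25}{7}x_1x_2 + \tfrac{5}{8}x_1x_3 + \tfrac{20}{7}x_2^{2} + \tfrac{337}{14}x_2x_3 - \tfrac{12}{7}x_2 - 4x_3^{2} + x_3 → \tfrac{20}{7}x_2^{2} + \tfrac{337}{14}x_2x_3 - \tfrac{12}{7}x_2 - 4x_3^{2} + \tfrac{29}{14}x_3 + \tfrac{5}{2}
  leading term x_2^{2}: subtract (1)·g_4 from \tfrac{20}{7}x_2^{2} + \tfrac{337}{14}x_2x_3 - \tfrac{12}{7}x_2 - 4x_3^{2} + \tfrac{29}{14}x_3 + \tfrac{5}{2} → 0
  remainder 0.

S(f_1,g_4): lcm = x_1x_2^{2}. S = -\tfrac{43}{5}x_1x_2x_3 + \tfrac{3}{5}x_1x_2 + \tfrac{7}{5}x_1x_3^{2} - \tfrac{29}{40}x_1x_3 - \tfrac{7}{8}x_1 + \tfrac{3}{10}x_2x_3 + \tfrac{7}{10}x_2.
  leading term x_1x_2x_3: subtract (\tfrac{43}{50}x_3)·f_1 from -\tfrac{43}{5}x_1x_2x_3 + \tfrac{3}{5}x_1x_2 + \tfrac{7}{5}x_1x_3^{2} - \tfrac{29}{40}x_1x_3 - \tfrac{7}{8}x_1 + \tfrac{3}{10}x_2x_3 + \tfrac{7}{10}x_2 → \tfrac{3}{5}x_1x_2 - \tfrac{21}{200}x_1x_3^{2} - \tfrac{29}{40}x_1x_3 - \tfrac{7}{8}x_1 + \tfrac{3}{10}x_2x_3 + \tfrac{7}{10}x_2 + \tfrac{129}{50}x_3^{2} + \tfrac{301}{50}x_3
  leading term x_1x_2: subtract (-\tfrac{3}{50})·f_1 from \tfrac{3}{5}x_1x_2 - \tfrac{21}{200}x_1x_3^{2} - \tfrac{29}{40}x_1x_3 - \tfrac{7}{8}x_1 + \tfrac{3}{10}x_2x_3 + \tfrac{7}{10}x_2 + \tfrac{129}{50}x_3^{2} + \tfrac{301}{50}x_3 → -\tfrac{21}{200}x_1x_3^{2} - \tfrac{31}{50}x_1x_3 - \tfrac{7}{8}x_1 + \tfrac{3}{10}x_2x_3 + \tfrac{7}{10}x_2 + \tfrac{129}{50}x_3^{2} + \tfrac{146}{25}x_3 - \tfrac{21}{50}
  leading term x_1x_3^{2}: subtract (\tfrac{3}{5}x_3)·g_3 from -\tfrac{21}{200}x_1x_3^{2} - \tfrac{31}{50}x_1x_3 - \tfrac{7}{8}x_1 + \tfrac{3}{10}x_2x_3 + \tfrac{7}{10}x_2 + \tfrac{129}{50}x_3^{2} + \tfrac{146}{25}x_3 - \tfrac{21}{50} → -\tfrac{49}{200}x_1x_3 - \tfrac{7}{8}x_1 + \tfrac{7}{10}x_2 + \tfrac{301}{50}x_3 - \tfrac{21}{50}
  leading term x_1x_3: subtract (\tfrac{7}{5})·g_3 from -\tfrac{49}{200}x_1x_3 - \tfrac{7}{8}x_1 + \tfrac{7}{10}x_2 + \tfrac{301}{50}x_3 - \tfrac{21}{50} → 0
  remainder 0.

S(f_2,g_4): lcm = x_1x_2^{2}. S = -\tfrac{337}{40}x_1x_2x_3 + \tfrac{49}{40}x_1x_2 + \tfrac{7}{5}x_1x_3^{2} - \tfrac{29}{40}x_1x_3 - \tfrac{7}{8}x_1 - \tfrac{1}{2}x_2^{2} - 4x_2x_3 + x_2.
  leading term x_1x_2x_3: subtract (\tfrac{337}{400}x_3)·f_1 from -\tfrac{337}{40}x_1x_2x_3 + \tfrac{49}{40}x_1x_2 + \tfrac{7}{5}x_1x_3^{2} - \tfrac{29}{40}x_1x_3 - \tfrac{7}{8}x_1 - \tfrac{1}{2}x_2^{2} - 4x_2x_3 + x_2 → \tfrac{49}{40}x_1x_2 - \tfrac{119}{1600}x_1x_3^{2} - \tfrac{29}{40}x_1x_3 - \tfrac{7}{8}x_1 - \tfrac{1}{2}x_2^{2} - 4x_2x_3 + x_2 + \tfrac{1011}{400}x_3^{2} + \tfrac{2359}{400}x_3
  leading term x_1x_2: subtract (-\tfrac{49}{400})·f_1 from \tfrac{49}{40}x_1x_2 - \tfrac{119}{1600}x_1x_3^{2} - \tfrac{29}{40}x_1x_3 - \tfrac{7}{8}x_1 - \tfrac{1}{2}x_2^{2} - 4x_2x_3 + x_2 + \tfrac{1011}{400}x_3^{2} + \tfrac{2359}{400}x_3 → -\tfrac{119}{1600}x_1x_3^{2} - \tfrac{817}{1600}x_1x_3 - \tfrac{7}{8}x_1 - \tfrac{1}{2}x_2^{2} - 4x_2x_3 + x_2 + \tfrac{1011}{400}x_3^{2} + \tfrac{553}{100}x_3 - \tfrac{343}{400}
  leading term x_1x_3^{2}: subtract (\tfrac{17}{40}x_3)·g_3 from -\tfrac{119}{1600}x_1x_3^{2} - \tfrac{817}{1600}x_1x_3 - \tfrac{7}{8}x_1 - \tfrac{1}{2}x_2^{2} - 4x_2x_3 + x_2 + \tfrac{1011}{400}x_3^{2} + \tfrac{553}{100}x_3 - \tfrac{343}{400} → -\tfrac{49}{200}x_1x_3 - \tfrac{7}{8}x_1 - \tfrac{1}{2}x_2^{2} - \tfrac{337}{80}x_2x_3 + x_2 + \tfrac{7}{10}x_3^{2} + \tfrac{2263}{400}x_3 - \tfrac{343}{400}
  leading term x_1x_3: subtract (\tfrac{7}{5})·g_3 from -\tfrac{49}{200}x_1x_3 - \tfrac{7}{8}x_1 - \tfrac{1}{2}x_2^{2} - \tfrac{337}{80}x_2x_3 + x_2 + \tfrac{7}{10}x_3^{2} + \tfrac{2263}{400}x_3 - \tfrac{343}{400} → -\tfrac{1}{2}x_2^{2} - \tfrac{337}{80}x_2x_3 + \tfrac{3}{10}x_2 + \tfrac{7}{10}x_3^{2} - \tfrac{29}{80}x_3 - \tfrac{7}{16}
  leading term x_2^{2}: subtract (-\tfrac{7}{40})·g_4 from -\tfrac{1}{2}x_2^{2} - \tfrac{337}{80}x_2x_3 + \tfrac{3}{10}x_2 + \tfrac{7}{10}x_3^{2} - \tfrac{29}{80}x_3 - \tfrac{7}{16} → 0
  remainder 0.

S(g_3,g_4): leading monomials are coprime, so the S-polynomial reduces to 0 (Buchberger's first criterion).
Every S-polynomial of the final basis reduces to 0, so we have a Gröbner basis.
Inter-reduce: drop elements whose leading term is divisible by another's, tail-reduce, and make monic.

G = {x_1x_2 + \tfrac{5}{8}x_1 - \tfrac{1}{2}x_2 - 4x_3 + 1, x_1x_3 + \tfrac{25}{7}x_1 - \tfrac{20}{7}x_2 - \tfrac{172}{7}x_3 + \tfrac{12}{7}, x_2^{2} + \tfrac{337}{40}x_2x_3 - \tfrac{3}{5}x_2 - \tfrac{7}{5}x_3^{2} + \tfrac{29}{40}x_3 + \tfrac{7}{8}}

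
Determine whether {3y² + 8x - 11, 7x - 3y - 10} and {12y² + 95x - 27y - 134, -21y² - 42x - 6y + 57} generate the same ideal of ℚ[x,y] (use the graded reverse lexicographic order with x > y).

Two ideals are equal iff their reduced Gröbner bases coincide (the reduced basis is unique for a fixed ordering).
Buchberger on the first generating set:
f_1 = 3y² + 8x - 11, LT = y².
f_2 = 7x - 3y - 10, LT = x.

The S-polynomials (S(f_1,f_2)) all reduce to 0 modulo the current basis, so we have a Gröbner basis.
Inter-reduce: drop elements whose leading term is divisible by another's, tail-reduce, and make monic.
Reduced Gröbner basis: {y² + 8/7y + 1/7, x - 3/7y - 10/7}.

Buchberger on the second generating set:
h_1 = 12y² + 95x - 27y - 134, LT = y².
h_2 = -21y² - 42x - 6y + 57, LT = y².

S(h_1,h_2): lcm = y². S = 71/12x - 71/28y - 355/42.
  leading term x: no divisor's leading term divides it; move 71/12x to the remainder.
  leading term y: no divisor's leading term divides it; move -71/28y to the remainder.
  leading term 1: no divisor's leading term divides it; move -355/42 to the remainder.
  remainder 71/12x - 71/28y - 355/42 ≠ 0; add k_3 = 71/12x - 71/28y - 355/42 to the basis.

The other S-polynomials (S(h_1,k_3), S(h_2,k_3)) all reduce to 0 modulo the current basis, so we have a Gröbner basis.
Inter-reduce: drop elements whose leading term is divisible by another's, tail-reduce, and make monic.
Reduced Gröbner basis: {y² + 8/7y + 1/7, x - 3/7y - 10/7}.

These coincide, so the ideals are equal.

Yes, the ideals are equal.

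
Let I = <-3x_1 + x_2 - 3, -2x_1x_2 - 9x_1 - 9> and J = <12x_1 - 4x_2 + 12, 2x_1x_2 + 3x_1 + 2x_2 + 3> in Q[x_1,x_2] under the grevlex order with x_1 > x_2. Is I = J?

Since reduced Gröbner bases are canonical representatives of ideals under a given ordering, it suffices to compute and compare them.
Buchberger on the first generating set:
f_1 = -3x_1 + x_2 - 3, LT = x_1.
f_2 = -2x_1x_2 - 9x_1 - 9, LT = x_1x_2.

S(f_1,f_2): lcm = x_1x_2. S = -1/3x_2^2 - 9/2x_1 + x_2 - 9/2.
  leading term x_2^2: no divisor's leading term divides it; move -1/3x_2^2 to the remainder.
  leading term x_1: subtract (3/2)·f_1 from -9/2x_1 + x_2 - 9/2 → -1/2x_2
  leading term x_2: no divisor's leading term divides it; move -1/2x_2 to the remainder.
  remainder -1/3x_2^2 - 1/2x_2 ≠ 0; add g_3 = -1/3x_2^2 - 1/2x_2 to the basis.

The other S-polynomials (S(f_1,g_3), S(f_2,g_3)) all reduce to 0 modulo the current basis, so we have a Gröbner basis.
Inter-reduce: drop elements whose leading term is divisible by another's, tail-reduce, and make monic.
Reduced Gröbner basis: {x_2^2 + 3/2x_2, x_1 - 1/3x_2 + 1}.

Buchberger on the second generating set:
h_1 = 12x_1 - 4x_2 + 12, LT = x_1.
h_2 = 2x_1x_2 + 3x_1 + 2x_2 + 3, LT = x_1x_2.

S(h_1,h_2): lcm = x_1x_2. S = -1/3x_2^2 - 3/2x_1 - 3/2.
  leading term x_2^2: no divisor's leading term divides it; move -1/3x_2^2 to the remainder.
  leading term x_1: subtract (-1/8)·h_1 from -3/2x_1 - 3/2 → -1/2x_2
  leading term x_2: no divisor's leading term divides it; move -1/2x_2 to the remainder.
  remainder -1/3x_2^2 - 1/2x_2 ≠ 0; add k_3 = -1/3x_2^2 - 1/2x_2 to the basis.

The other S-polynomials (S(h_1,k_3), S(h_2,k_3)) all reduce to 0 modulo the current basis, so we have a Gröbner basis.
Inter-reduce: drop elements whose leading term is divisible by another's, tail-reduce, and make monic.
Reduced Gröbner basis: {x_2^2 + 3/2x_2, x_1 - 1/3x_2 + 1}.

These coincide, so the ideals are equal.
The same test decides containment: I ⊆ J iff every generator of I reduces to 0 modulo a Gröbner basis of J.

Yes, the ideals are equal.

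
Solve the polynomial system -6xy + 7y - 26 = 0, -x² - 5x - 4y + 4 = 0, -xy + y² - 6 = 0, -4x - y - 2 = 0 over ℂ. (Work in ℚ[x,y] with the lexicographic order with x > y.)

Compute a lex Gröbner basis by Buchberger's algorithm.
f_1 = -6xy + 7y - 26, LT = xy.
f_2 = -x² - 5x - 4y + 4, LT = x².
f_3 = -xy + y² - 6, LT = xy.
f_4 = -4x - y - 2, LT = x.

S(f_1,f_2): lcm = x²y. S = -37/6xy + 13/3x - 4y² + 4y.
  leading term xy: subtract (37/36)·f_1 from -37/6xy + 13/3x - 4y² + 4y → 13/3x - 4y² - 115/36y + 481/18
  leading term x: subtract (-13/12)·f_4 from 13/3x - 4y² - 115/36y + 481/18 → -4y² - 77/18y + 221/9
  leading term y²: no divisor's leading term divides it; move -4y² to the remainder.
  leading term y: no divisor's leading term divides it; move -77/18y to the remainder.
  leading term 1: no divisor's leading term divides it; move 221/9 to the remainder.
  remainder -4y² - 77/18y + 221/9 ≠ 0; add h_5 = -4y² - 77/18y + 221/9 to the basis.

S(f_1,f_3): lcm = xy. S = y² - 7/6y - 5/3.
  leading term y²: subtract (-¼)·h_5 from y² - 7/6y - 5/3 → -161/72y + 161/36
  leading term y: no divisor's leading term divides it; move -161/72y to the remainder.
  leading term 1: no divisor's leading term divides it; move 161/36 to the remainder.
  remainder -161/72y + 161/36 ≠ 0; add h_6 = -161/72y + 161/36 to the basis.

The other S-polynomials (S(f_1,f_4), S(f_2,f_3), S(f_2,f_4), S(f_3,f_4), S(f_1,h_5), S(f_2,h_5), S(f_3,h_5), S(f_4,h_5), S(f_1,h_6), S(f_2,h_6), S(f_3,h_6), S(f_4,h_6), S(h_5,h_6)) all reduce to 0 modulo the current basis, so we have a Gröbner basis.
Inter-reduce: drop elements whose leading term is divisible by another's, tail-reduce, and make monic.
Reduced Gröbner basis: {x + 1, y - 2}.

From the last basis element, y - 2 = 0, so y takes values in {2}. Each choice, substituted upward through the basis, yields the corresponding point(s) of the solution set.
  y = 2: the earlier basis element becomes x + 1 = 0, giving x = -1 — point (-1, 2).
Check: every point annihilates each of the original generators.

{(-1, 2)}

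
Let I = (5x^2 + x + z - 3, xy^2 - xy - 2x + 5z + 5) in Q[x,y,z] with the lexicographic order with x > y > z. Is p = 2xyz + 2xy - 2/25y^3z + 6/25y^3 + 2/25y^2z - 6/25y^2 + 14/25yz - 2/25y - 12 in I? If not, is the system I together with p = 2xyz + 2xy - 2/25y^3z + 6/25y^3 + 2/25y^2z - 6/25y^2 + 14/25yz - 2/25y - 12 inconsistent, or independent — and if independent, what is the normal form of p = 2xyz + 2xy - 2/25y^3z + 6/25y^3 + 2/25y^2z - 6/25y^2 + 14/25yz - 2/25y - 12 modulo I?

Adjoining 2xyz + 2xy - 2/25y^3z + 6/25y^3 + 2/25y^2z - 6/25y^2 + 14/25yz - 2/25y - 12 makes the ideal the whole ring: the system is inconsistent.

First compute the reduced Gröbner basis of I by Buchberger's algorithm.
f_1 = 5x^2 + x + z - 3, LT = x^2.
f_2 = xy^2 - xy - 2x + 5z + 5, LT = xy^2.

S(f_1,f_2): lcm = x^2y^2. S = x^2y + 2x^2 + 1/5xy^2 - 5xz - 5x + 1/5y^2z - 3/5y^2.
  leading term x^2y: subtract (1/5y)·f_1 from x^2y + 2x^2 + 1/5xy^2 - 5xz - 5x + 1/5y^2z - 3/5y^2 → 2x^2 + 1/5xy^2 - 1/5xy - 5xz - 5x + 1/5y^2z - 3/5y^2 - 1/5yz + 3/5y
  leading term x^2: subtract (2/5)·f_1 from 2x^2 + 1/5xy^2 - 1/5xy - 5xz - 5x + 1/5y^2z - 3/5y^2 - 1/5yz + 3/5y → 1/5xy^2 - 1/5xy - 5xz - 27/5x + 1/5y^2z - 3/5y^2 - 1/5yz + 3/5y - 2/5z + 6/5
  leading term xy^2: subtract (1/5)·f_2 from 1/5xy^2 - 1/5xy - 5xz - 27/5x + 1/5y^2z - 3/5y^2 - 1/5yz + 3/5y - 2/5z + 6/5 → -5xz - 5x + 1/5y^2z - 3/5y^2 - 1/5yz + 3/5y - 7/5z + 1/5
  leading term xz: no divisor's leading term divides it; move -5xz to the remainder.
  leading term x: no divisor's leading term divides it; move -5x to the remainder.
  leading term y^2z: no divisor's leading term divides it; move 1/5y^2z to the remainder.
  leading term y^2: no divisor's leading term divides it; move -3/5y^2 to the remainder.
  leading term yz: no divisor's leading term divides it; move -1/5yz to the remainder.
  leading term y: no divisor's leading term divides it; move 3/5y to the remainder.
  leading term z: no divisor's leading term divides it; move -7/5z to the remainder.
  leading term 1: no divisor's leading term divides it; move 1/5 to the remainder.
  remainder -5xz - 5x + 1/5y^2z - 3/5y^2 - 1/5yz + 3/5y - 7/5z + 1/5 ≠ 0; add h_3 = -5xz - 5x + 1/5y^2z - 3/5y^2 - 1/5yz + 3/5y - 7/5z + 1/5 to the basis.

S(f_2,h_3): lcm = xy^2z. S = -xy^2 - xyz - 2xz + 1/25y^4z - 3/25y^4 - 1/25y^3z + 3/25y^3 - 7/25y^2z + 1/25y^2 + 5z^2 + 5z.
  leading term xy^2: subtract (-1)·f_2 from -xy^2 - xyz - 2xz + 1/25y^4z - 3/25y^4 - 1/25y^3z + 3/25y^3 - 7/25y^2z + 1/25y^2 + 5z^2 + 5z → -xyz - xy - 2xz - 2x + 1/25y^4z - 3/25y^4 - 1/25y^3z + 3/25y^3 - 7/25y^2z + 1/25y^2 + 5z^2 + 10z + 5
  leading term xyz: subtract (1/5y)·h_3 from -xyz - xy - 2xz - 2x + 1/25y^4z - 3/25y^4 - 1/25y^3z + 3/25y^3 - 7/25y^2z + 1/25y^2 + 5z^2 + 10z + 5 → -2xz - 2x + 1/25y^4z - 3/25y^4 - 2/25y^3z + 6/25y^3 - 6/25y^2z - 2/25y^2 + 7/25yz - 1/25y + 5z^2 + 10z + 5
  leading term xz: subtract (2/5)·h_3 from -2xz - 2x + 1/25y^4z - 3/25y^4 - 2/25y^3z + 6/25y^3 - 6/25y^2z - 2/25y^2 + 7/25yz - 1/25y + 5z^2 + 10z + 5 → 1/25y^4z - 3/25y^4 - 2/25y^3z + 6/25y^3 - 8/25y^2z + 4/25y^2 + 9/25yz - 7/25y + 5z^2 + 264/25z + 123/25
  leading term y^4z: no divisor's leading term divides it; move 1/25y^4z to the remainder.
  leading term y^4: no divisor's leading term divides it; move -3/25y^4 to the remainder.
  leading term y^3z: no divisor's leading term divides it; move -2/25y^3z to the remainder.
  leading term y^3: no divisor's leading term divides it; move 6/25y^3 to the remainder.
  leading term y^2z: no divisor's leading term divides it; move -8/25y^2z to the remainder.
  leading term y^2: no divisor's leading term divides it; move 4/25y^2 to the remainder.
  leading term yz: no divisor's leading term divides it; move 9/25yz to the remainder.
  leading term y: no divisor's leading term divides it; move -7/25y to the remainder.
  leading term z^2: no divisor's leading term divides it; move 5z^2 to the remainder.
  leading term z: no divisor's leading term divides it; move 264/25z to the remainder.
  leading term 1: no divisor's leading term divides it; move 123/25 to the remainder.
  remainder 1/25y^4z - 3/25y^4 - 2/25y^3z + 6/25y^3 - 8/25y^2z + 4/25y^2 + 9/25yz - 7/25y + 5z^2 + 264/25z + 123/25 ≠ 0; add h_4 = 1/25y^4z - 3/25y^4 - 2/25y^3z + 6/25y^3 - 8/25y^2z + 4/25y^2 + 9/25yz - 7/25y + 5z^2 + 264/25z + 123/25 to the basis.

The other S-polynomials (S(f_1,h_3), S(f_1,h_4), S(f_2,h_4), S(h_3,h_4)) all reduce to 0 modulo the current basis, so we have a Gröbner basis.
Inter-reduce: drop elements whose leading term is divisible by another's, tail-reduce, and make monic.
Reduced Gröbner basis: {x^2 + 1/5x + 1/5z - 3/5, xy^2 - xy - 2x + 5z + 5, xz + x - 1/25y^2z + 3/25y^2 + 1/25yz - 3/25y + 7/25z - 1/25, y^4z - 3y^4 - 2y^3z + 6y^3 - 8y^2z + 4y^2 + 9yz - 7y + 125z^2 + 264z + 123}.
Label its elements g_1 = x^2 + 1/5x + 1/5z - 3/5, g_2 = xy^2 - xy - 2x + 5z + 5, g_3 = xz + x - 1/25y^2z + 3/25y^2 + 1/25yz - 3/25y + 7/25z - 1/25, g_4 = y^4z - 3y^4 - 2y^3z + 6y^3 - 8y^2z + 4y^2 + 9yz - 7y + 125z^2 + 264z + 123.

Reduce p = 2xyz + 2xy - 2/25y^3z + 6/25y^3 + 2/25y^2z - 6/25y^2 + 14/25yz - 2/25y - 12 modulo G:
  leading term xyz: subtract (2y)·g_3 from 2xyz + 2xy - 2/25y^3z + 6/25y^3 + 2/25y^2z - 6/25y^2 + 14/25yz - 2/25y - 12 → -12
  leading term 1: no divisor's leading term divides it; move -12 to the remainder.
  normal form = -12.
The normal form is nonzero, so p ∉ I. Since p minus its normal form lies in I, I + (p) = I + (r) where r = -12; decide whether this ideal is the whole ring.
Here r = -12 is a nonzero constant, hence a unit: 1 ∈ I + (p), the Gröbner basis of I + (p) is {1}, and the enlarged system has no common solution — adjoining p is inconsistent.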